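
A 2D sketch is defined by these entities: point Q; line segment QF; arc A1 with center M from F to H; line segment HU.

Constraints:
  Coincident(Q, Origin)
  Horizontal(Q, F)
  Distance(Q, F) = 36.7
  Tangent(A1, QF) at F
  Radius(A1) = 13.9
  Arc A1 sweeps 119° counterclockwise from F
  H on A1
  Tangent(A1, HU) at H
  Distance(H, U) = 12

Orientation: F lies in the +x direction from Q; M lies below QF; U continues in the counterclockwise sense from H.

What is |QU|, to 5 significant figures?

43.487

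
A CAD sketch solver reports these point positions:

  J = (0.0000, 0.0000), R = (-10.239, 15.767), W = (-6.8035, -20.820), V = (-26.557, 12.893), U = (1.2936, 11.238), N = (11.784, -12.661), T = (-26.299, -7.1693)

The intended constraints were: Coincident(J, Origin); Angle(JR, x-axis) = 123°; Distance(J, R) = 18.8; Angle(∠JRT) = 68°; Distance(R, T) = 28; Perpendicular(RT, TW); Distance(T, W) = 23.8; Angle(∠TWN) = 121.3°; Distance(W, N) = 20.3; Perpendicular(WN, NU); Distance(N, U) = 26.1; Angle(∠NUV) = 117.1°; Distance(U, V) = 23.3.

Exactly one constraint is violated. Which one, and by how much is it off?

Distance(U, V) = 23.3 — off by 4.60.

J = (0.00, 0.00) ✓; JR at 123.0° ✓; |JR| = 18.80 ✓; ∠JRT = 68.00° ✓; |RT| = 28.00 ✓; ∠(RT, TW) = 90.00° ✓; |TW| = 23.80 ✓; ∠TWN = 121.3° ✓; |WN| = 20.30 ✓; ∠(WN, NU) = 90.00° ✓; |NU| = 26.10 ✓; ∠NUV = 117.1° ✓; |UV| = 27.90 ✗.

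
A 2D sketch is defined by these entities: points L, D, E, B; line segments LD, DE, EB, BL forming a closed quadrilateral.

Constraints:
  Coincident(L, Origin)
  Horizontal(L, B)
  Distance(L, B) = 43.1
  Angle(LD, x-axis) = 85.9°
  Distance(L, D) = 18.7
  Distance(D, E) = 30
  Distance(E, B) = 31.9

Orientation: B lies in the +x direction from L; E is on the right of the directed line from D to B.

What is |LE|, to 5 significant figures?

15.544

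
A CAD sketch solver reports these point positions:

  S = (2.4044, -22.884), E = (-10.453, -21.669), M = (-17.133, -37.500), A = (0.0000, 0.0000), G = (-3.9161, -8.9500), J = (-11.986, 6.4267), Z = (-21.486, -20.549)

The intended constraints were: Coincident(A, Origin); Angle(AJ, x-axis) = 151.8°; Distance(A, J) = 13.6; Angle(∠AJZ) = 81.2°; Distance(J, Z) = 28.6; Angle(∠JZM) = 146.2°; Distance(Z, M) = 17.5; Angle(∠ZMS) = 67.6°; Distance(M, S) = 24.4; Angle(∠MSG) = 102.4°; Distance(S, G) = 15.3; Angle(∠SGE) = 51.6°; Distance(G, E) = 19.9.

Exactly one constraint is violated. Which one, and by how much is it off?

Distance(G, E) = 19.9 — off by 5.60.

A = (0.00, 0.00) ✓; AJ at 151.8° ✓; |AJ| = 13.60 ✓; ∠AJZ = 81.20° ✓; |JZ| = 28.60 ✓; ∠JZM = 146.2° ✓; |ZM| = 17.50 ✓; ∠ZMS = 67.60° ✓; |MS| = 24.40 ✓; ∠MSG = 102.4° ✓; |SG| = 15.30 ✓; ∠SGE = 51.60° ✓; |GE| = 14.30 ✗.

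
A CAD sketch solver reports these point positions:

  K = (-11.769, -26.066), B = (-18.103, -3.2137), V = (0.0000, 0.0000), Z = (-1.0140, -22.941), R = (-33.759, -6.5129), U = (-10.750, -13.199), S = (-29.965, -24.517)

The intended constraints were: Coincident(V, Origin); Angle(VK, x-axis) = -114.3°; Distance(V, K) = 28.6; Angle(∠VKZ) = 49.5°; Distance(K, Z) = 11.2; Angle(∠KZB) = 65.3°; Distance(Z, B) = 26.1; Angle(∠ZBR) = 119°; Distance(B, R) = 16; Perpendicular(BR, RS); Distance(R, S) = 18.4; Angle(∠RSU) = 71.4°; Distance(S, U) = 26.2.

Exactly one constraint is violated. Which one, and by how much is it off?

Distance(S, U) = 26.2 — off by 3.90.

V = (0.00, 0.00) ✓; VK at -114.3° ✓; |VK| = 28.60 ✓; ∠VKZ = 49.50° ✓; |KZ| = 11.20 ✓; ∠KZB = 65.30° ✓; |ZB| = 26.10 ✓; ∠ZBR = 119.0° ✓; |BR| = 16.00 ✓; ∠(BR, RS) = 90.00° ✓; |RS| = 18.40 ✓; ∠RSU = 71.40° ✓; |SU| = 22.30 ✗.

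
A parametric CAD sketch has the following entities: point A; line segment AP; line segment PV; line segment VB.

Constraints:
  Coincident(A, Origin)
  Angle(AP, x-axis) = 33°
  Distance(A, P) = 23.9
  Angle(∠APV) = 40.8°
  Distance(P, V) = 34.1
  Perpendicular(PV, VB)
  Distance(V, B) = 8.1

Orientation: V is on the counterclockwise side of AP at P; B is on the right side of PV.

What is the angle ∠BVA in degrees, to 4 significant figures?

134.3°

A is at the origin; AP runs at 33.0° with length 23.9, so P = 23.9·(cos 33.0°, sin 33.0°) = (20.04, 13.02). ∠APV = 40.8°, so PV runs at 33.0° + (180° − 40.8°) = 172.2° from the x-axis; with |PV| = 34.1, V = P + 34.1·(cos 172.2°, sin 172.2°) = (-13.74, 17.64). PV is perpendicular to VB; with |VB| = 8.1 on the right of PV, B = V + 8.1·(0.1357, 0.9907) = (-12.64, 25.67). Then cos ∠BVA = VB·VA / (|VB||VA|), giving 134.3°.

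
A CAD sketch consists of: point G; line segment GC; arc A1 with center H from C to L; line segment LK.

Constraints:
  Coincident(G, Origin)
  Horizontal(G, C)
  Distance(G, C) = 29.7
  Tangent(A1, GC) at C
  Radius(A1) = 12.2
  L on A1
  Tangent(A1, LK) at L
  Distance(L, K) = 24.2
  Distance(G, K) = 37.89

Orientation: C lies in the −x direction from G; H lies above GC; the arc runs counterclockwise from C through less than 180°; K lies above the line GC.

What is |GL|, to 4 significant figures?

20.64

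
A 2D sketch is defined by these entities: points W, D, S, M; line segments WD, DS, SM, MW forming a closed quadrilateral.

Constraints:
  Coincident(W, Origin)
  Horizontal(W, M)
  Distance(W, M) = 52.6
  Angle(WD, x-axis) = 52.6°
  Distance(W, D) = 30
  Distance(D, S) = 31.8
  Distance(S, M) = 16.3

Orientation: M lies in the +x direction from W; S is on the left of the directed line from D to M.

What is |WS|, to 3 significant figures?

51.5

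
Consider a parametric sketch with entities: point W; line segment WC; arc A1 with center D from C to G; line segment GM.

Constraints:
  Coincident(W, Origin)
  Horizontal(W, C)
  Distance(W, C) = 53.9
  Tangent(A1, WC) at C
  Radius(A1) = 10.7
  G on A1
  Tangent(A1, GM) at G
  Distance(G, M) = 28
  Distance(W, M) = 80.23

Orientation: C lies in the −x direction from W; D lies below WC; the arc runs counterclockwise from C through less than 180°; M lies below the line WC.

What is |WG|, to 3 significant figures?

64.5

W is at the origin; W and C share the same y with |WC| = 53.9 and C on the −x side, so C = (-53.9, 0.00). The tangent condition forces DC to be normal to WC, so D = C + (0, -10.7) = (-53.9, -10.7). Since DG ⟂ GM (tangency), |DM| = √(10.7² + 28.0²) = 30.0 regardless of where G sits on A1. So M lies on both circle(W, 80.23) and circle(D, 30.0); the below-WC intersection is M = (-72.6, -34.1). G is the foot of the tangent from M: G = (-64.1, -7.44).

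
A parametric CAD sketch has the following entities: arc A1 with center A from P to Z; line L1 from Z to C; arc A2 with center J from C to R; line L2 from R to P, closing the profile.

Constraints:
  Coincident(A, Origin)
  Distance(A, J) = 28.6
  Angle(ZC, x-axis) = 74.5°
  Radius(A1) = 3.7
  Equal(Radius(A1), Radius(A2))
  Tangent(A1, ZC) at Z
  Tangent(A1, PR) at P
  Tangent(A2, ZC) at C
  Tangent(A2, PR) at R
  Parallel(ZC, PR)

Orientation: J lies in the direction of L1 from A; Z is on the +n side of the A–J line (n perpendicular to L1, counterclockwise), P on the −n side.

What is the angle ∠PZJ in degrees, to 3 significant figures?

82.6°

The slot axis is L1's direction at 74.5°, so u = (cos 74.5°, sin 74.5°) = (0.267, 0.964) and n = (−sin 74.5°, cos 74.5°) = (-0.964, 0.267). A is at the origin and J lies 28.6 along u from A, so J = 28.6·u = (7.64, 27.6). Tangency of A1 to both parallel lines with radius 3.7 puts Z and P at A ± 3.7·n: Z = (-3.57, 0.989), P = (3.57, -0.989). Then cos ∠PZJ = ZP·ZJ / (|ZP||ZJ|), giving 82.6°.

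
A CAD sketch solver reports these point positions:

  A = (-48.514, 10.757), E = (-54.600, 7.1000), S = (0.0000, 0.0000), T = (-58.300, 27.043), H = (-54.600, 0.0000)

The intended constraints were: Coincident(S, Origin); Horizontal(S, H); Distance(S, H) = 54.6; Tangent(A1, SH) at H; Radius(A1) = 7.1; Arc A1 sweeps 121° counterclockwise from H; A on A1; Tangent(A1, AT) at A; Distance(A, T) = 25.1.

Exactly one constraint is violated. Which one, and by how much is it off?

Distance(A, T) = 25.1 — off by 6.10.

S = (0.00, 0.00) ✓; S.y = 0.00, H.y = 0.00 ✓; |SH| = 54.60 ✓; ∠(EH, HS) = 90.00° ✓; |EH| = 7.100 ✓; bearing(E→A) − bearing(E→H) = 121.0° ✓; |EA| = 7.100 ✓; ∠(EA, AT) = 90.00° ✓; |AT| = 19.00 ✗.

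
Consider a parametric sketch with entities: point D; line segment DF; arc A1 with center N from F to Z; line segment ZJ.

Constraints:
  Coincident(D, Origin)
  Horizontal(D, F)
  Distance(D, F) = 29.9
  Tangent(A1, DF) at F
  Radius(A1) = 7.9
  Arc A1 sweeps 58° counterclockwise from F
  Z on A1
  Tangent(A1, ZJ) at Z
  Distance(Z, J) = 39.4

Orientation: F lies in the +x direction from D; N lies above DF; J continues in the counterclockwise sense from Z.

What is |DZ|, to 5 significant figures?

36.788

D is at the origin; D and F share the same y with |DF| = 29.9 and F on the +x side, so F = (29.900, 0.0000). A1 meets DF tangentially, so NF is at right angles to DF, so N = F + (0, 7.9) = (29.900, 7.9000). On A1, F sits at bearing -90° from N; a 58° counterclockwise sweep puts Z at bearing -32°, so Z = N + 7.9·(cos -32°, sin -32°) = (36.600, 3.7136). Then |DZ| = |Z − D| = 36.788.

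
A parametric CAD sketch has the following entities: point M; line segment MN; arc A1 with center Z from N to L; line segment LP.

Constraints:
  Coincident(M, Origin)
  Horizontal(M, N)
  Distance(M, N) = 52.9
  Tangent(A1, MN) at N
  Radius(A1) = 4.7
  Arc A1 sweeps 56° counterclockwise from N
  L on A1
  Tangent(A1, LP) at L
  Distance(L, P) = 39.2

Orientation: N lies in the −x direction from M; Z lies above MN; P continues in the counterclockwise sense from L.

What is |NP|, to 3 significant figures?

43.1

M is at the origin; MN is horizontal with |MN| = 52.9 and N on the −x side, so N = (-52.9, 0.00). Since A1 is tangent to MN there, ZN ⟂ MN, so Z = N + (0, 4.7) = (-52.9, 4.70). On A1, N sits at bearing -90° from Z; a 56° counterclockwise sweep puts L at bearing -34°, so L = Z + 4.7·(cos -34°, sin -34°) = (-49.0, 2.07). Tangency of A1 to LP means the radius ZL is perpendicular to LP, so LP runs along (−sin -34°, cos -34°); with |LP| = 39.2, P = (-27.1, 34.6). Then |NP| = |P − N| = 43.1.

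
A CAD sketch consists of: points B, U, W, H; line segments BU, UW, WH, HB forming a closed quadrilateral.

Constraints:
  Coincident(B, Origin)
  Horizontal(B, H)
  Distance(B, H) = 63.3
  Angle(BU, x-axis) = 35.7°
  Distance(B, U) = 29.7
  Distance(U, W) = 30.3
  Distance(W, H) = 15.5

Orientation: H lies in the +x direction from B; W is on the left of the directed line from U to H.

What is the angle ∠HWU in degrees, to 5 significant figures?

136.13°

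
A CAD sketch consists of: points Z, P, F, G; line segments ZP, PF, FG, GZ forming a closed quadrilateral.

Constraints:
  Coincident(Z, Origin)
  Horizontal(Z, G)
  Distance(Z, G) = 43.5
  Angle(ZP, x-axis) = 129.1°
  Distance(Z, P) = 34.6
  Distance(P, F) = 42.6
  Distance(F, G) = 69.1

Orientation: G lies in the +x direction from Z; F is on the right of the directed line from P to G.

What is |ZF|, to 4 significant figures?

28.51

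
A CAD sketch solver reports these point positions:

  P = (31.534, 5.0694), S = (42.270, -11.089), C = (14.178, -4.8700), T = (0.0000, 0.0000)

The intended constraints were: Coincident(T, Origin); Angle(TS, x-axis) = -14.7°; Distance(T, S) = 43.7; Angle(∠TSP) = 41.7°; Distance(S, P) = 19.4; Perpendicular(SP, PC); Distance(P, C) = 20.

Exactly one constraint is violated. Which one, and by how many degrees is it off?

Perpendicular(SP, PC) — off by 3.80°.

T = (0.00, 0.00) ✓; TS at -14.70° ✓; |TS| = 43.70 ✓; ∠TSP = 41.70° ✓; |SP| = 19.40 ✓; ∠(SP, PC) = 86.20° ✗; |PC| = 20.00 ✓.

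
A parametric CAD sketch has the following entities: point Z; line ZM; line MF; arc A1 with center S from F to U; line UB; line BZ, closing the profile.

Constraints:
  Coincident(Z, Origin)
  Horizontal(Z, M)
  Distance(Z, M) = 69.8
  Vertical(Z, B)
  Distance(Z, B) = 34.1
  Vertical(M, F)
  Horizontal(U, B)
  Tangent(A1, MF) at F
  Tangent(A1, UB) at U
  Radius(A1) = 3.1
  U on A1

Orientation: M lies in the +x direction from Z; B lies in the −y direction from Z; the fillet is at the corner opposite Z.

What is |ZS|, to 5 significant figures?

73.552

Z is at the origin; Z and M share the same y with |ZM| = 69.8 and M on the +x side, so M = (69.800, 0.0000). ZB is vertical with |ZB| = 34.1 and B on the −y side, so B = (0.0000, -34.100). The virtual corner opposite Z is at (69.800, -34.100). The tangent condition forces SF to be normal to MF and A1 meets UB tangentially, so SU is at right angles to UB, with radius 3.1, so the center S sits 3.1 in from both sides at S = (66.700, -31.000). Then |ZS| = |S − Z| = 73.552.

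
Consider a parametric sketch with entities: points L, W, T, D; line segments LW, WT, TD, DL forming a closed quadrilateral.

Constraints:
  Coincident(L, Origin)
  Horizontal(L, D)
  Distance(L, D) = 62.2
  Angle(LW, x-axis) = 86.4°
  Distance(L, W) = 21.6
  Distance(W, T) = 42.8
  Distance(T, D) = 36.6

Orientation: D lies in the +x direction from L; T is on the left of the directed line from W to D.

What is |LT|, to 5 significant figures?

53.170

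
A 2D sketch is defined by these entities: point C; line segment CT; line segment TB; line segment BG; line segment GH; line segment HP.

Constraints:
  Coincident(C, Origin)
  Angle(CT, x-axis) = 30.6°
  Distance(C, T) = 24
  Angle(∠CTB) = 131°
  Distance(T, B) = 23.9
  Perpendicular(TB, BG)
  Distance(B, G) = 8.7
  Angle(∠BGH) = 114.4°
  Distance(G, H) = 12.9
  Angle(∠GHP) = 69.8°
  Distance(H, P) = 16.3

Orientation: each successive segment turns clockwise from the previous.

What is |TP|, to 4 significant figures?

11.18

C is at the origin; CT runs at 30.6° with length 24.0, so T = (20.66, 12.22). ∠CTB = 131.0° gives TB at -18.40° from the x-axis; with |TB| = 23.9, B = (43.34, 4.673). TB is perpendicular to BG, so BG runs at -108.4°; with |BG| = 8.7, G = (40.59, -3.582). ∠BGH = 114.4° gives GH at -174.0° from the x-axis; with |GH| = 12.9, H = (27.76, -4.931). ∠GHP = 69.8° gives HP at 75.80° from the x-axis; with |HP| = 16.3, P = (31.76, 10.87). Then |TP| = |P − T| = 11.18.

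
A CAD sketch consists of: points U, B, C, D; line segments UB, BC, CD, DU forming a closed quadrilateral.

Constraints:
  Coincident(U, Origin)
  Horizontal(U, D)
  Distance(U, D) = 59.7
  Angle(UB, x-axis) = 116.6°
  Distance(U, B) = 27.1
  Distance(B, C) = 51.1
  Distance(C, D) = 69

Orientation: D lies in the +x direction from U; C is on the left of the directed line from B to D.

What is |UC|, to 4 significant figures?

64.50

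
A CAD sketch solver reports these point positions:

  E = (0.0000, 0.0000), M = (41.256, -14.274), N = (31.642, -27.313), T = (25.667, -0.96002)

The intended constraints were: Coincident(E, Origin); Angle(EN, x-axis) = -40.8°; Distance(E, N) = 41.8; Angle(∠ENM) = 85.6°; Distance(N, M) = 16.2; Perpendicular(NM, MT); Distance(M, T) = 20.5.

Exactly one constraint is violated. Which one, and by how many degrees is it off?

Perpendicular(NM, MT) — off by 4.10°.

E = (0.00, 0.00) ✓; EN at -40.80° ✓; |EN| = 41.80 ✓; ∠ENM = 85.60° ✓; |NM| = 16.20 ✓; ∠(NM, MT) = 85.90° ✗; |MT| = 20.50 ✓.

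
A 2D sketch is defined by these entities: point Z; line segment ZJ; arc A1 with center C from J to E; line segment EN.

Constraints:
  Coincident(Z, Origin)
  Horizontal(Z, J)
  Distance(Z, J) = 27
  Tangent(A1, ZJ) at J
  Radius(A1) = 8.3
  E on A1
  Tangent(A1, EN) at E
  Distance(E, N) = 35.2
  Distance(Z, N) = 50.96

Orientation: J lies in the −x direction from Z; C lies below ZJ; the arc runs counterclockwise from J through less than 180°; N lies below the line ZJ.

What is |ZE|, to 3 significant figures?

36.5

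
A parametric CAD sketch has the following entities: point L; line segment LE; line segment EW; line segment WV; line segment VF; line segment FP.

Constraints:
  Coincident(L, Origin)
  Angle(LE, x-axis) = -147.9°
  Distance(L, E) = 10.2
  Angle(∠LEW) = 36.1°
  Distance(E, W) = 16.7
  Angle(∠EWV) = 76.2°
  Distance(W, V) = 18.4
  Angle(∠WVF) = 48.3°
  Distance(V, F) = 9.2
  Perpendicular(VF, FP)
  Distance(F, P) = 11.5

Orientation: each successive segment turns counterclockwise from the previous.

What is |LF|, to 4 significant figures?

4.427

L is at the origin; LE runs at -147.9° with length 10.2, so E = (-8.641, -5.420). ∠LEW = 36.1° gives EW at -4.000° from the x-axis; with |EW| = 16.7, W = (8.019, -6.585). ∠EWV = 76.2° gives WV at 99.80° from the x-axis; with |WV| = 18.4, V = (4.887, 11.55). ∠WVF = 48.3° gives VF at -128.5° from the x-axis; with |VF| = 9.2, F = (-0.8403, 4.346). Then |LF| = |F − L| = 4.427.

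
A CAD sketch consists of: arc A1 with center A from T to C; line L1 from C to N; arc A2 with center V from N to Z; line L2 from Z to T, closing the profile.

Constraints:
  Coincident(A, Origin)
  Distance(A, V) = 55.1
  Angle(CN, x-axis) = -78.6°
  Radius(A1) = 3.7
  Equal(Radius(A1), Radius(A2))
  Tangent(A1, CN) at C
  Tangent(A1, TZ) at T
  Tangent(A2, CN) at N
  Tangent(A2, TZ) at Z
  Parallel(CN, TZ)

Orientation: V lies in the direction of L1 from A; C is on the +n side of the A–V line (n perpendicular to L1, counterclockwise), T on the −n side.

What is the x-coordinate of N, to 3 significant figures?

14.5

Tangency of A1 to both parallel lines with radius 3.7 puts C and T at A ± 3.7·n: C = (3.63, 0.731), T = (-3.63, -0.731). Equal radii place N and Z the same way about V: N = V + 3.7·n = (14.5, -53.3), Z = V − 3.7·n = (7.26, -54.7). So N.x = 14.5.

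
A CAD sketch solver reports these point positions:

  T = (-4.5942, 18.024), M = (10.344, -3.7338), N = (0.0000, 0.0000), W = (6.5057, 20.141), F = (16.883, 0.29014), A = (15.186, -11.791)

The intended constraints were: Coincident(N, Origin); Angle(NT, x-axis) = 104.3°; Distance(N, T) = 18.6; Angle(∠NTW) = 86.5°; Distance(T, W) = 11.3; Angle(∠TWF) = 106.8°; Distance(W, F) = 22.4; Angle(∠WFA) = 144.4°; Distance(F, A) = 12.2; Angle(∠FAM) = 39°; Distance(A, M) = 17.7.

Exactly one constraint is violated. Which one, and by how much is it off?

Distance(A, M) = 17.7 — off by 8.30.

N = (0.00, 0.00) ✓; NT at 104.3° ✓; |NT| = 18.60 ✓; ∠NTW = 86.50° ✓; |TW| = 11.30 ✓; ∠TWF = 106.8° ✓; |WF| = 22.40 ✓; ∠WFA = 144.4° ✓; |FA| = 12.20 ✓; ∠FAM = 39.00° ✓; |AM| = 9.400 ✗.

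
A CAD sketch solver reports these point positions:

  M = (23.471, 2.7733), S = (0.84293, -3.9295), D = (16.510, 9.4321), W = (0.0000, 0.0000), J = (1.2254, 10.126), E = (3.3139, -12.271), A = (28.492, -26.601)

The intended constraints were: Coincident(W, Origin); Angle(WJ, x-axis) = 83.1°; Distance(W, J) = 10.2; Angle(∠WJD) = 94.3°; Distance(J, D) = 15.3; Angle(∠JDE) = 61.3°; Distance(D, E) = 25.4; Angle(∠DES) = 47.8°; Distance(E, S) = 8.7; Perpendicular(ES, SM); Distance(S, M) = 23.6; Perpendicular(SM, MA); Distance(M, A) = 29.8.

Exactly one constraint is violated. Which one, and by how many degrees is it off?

Perpendicular(SM, MA) — off by 6.80°.

W = (0.00, 0.00) ✓; WJ at 83.10° ✓; |WJ| = 10.20 ✓; ∠WJD = 94.30° ✓; |JD| = 15.30 ✓; ∠JDE = 61.30° ✓; |DE| = 25.40 ✓; ∠DES = 47.80° ✓; |ES| = 8.700 ✓; ∠(ES, SM) = 90.00° ✓; |SM| = 23.60 ✓; ∠(SM, MA) = 96.80° ✗; |MA| = 29.80 ✓.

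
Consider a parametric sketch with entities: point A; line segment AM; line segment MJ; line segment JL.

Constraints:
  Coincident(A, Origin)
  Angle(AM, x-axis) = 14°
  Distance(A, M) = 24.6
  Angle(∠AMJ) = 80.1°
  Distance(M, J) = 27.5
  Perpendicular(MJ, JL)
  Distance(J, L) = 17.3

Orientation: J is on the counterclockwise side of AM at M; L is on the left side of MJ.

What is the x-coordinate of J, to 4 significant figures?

12.73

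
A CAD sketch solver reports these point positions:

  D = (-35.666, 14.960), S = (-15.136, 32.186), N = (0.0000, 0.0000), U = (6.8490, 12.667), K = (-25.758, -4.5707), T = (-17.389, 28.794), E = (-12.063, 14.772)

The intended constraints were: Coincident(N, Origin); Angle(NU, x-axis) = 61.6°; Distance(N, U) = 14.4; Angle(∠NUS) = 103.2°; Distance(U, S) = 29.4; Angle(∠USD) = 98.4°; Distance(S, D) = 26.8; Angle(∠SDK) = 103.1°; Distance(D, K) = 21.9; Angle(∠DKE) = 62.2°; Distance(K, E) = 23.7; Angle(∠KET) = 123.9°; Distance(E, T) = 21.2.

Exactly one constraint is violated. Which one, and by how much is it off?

Distance(E, T) = 21.2 — off by 6.20.

N = (0.00, 0.00) ✓; NU at 61.60° ✓; |NU| = 14.40 ✓; ∠NUS = 103.2° ✓; |US| = 29.40 ✓; ∠USD = 98.40° ✓; |SD| = 26.80 ✓; ∠SDK = 103.1° ✓; |DK| = 21.90 ✓; ∠DKE = 62.20° ✓; |KE| = 23.70 ✓; ∠KET = 123.9° ✓; |ET| = 15.00 ✗.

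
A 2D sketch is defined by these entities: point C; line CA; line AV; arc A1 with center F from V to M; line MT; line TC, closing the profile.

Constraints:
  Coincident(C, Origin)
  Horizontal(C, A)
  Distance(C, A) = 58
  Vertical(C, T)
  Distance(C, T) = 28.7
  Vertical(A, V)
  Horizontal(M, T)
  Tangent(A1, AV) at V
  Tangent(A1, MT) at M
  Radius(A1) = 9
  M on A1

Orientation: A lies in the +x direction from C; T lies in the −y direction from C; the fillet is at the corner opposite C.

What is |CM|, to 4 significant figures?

56.79

C is at the origin; CA is horizontal with |CA| = 58.0 and A on the +x side, so A = (58.00, 0.000). CT is vertical with |CT| = 28.7 and T on the −y side, so T = (0.000, -28.70). The virtual corner opposite C is at (58.00, -28.70). A1 meets AV tangentially, so FV is at right angles to AV and A1 meets MT tangentially, so FM is at right angles to MT, with radius 9.0, so the center F sits 9.0 in from both sides at F = (49.00, -19.70). That places the tangent points at V = (58.00, -19.70) on AV and M = (49.00, -28.70) on MT. Then |CM| = |M − C| = 56.79.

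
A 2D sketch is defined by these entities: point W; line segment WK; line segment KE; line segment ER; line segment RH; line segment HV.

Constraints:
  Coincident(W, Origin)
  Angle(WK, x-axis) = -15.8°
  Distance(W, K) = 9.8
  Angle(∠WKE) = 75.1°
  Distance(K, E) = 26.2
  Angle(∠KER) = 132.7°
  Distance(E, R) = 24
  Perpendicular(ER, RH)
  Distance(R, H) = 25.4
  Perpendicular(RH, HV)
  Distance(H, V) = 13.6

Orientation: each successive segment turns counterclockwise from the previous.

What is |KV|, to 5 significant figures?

28.830

ER ⟂ RH, so RH runs at -133.60°; with |RH| = 25.4, H = (-25.055, 21.685). RH ⟂ HV, so HV runs at -43.600°; with |HV| = 13.6, V = (-15.206, 12.306). Then |KV| = |V − K| = 28.830.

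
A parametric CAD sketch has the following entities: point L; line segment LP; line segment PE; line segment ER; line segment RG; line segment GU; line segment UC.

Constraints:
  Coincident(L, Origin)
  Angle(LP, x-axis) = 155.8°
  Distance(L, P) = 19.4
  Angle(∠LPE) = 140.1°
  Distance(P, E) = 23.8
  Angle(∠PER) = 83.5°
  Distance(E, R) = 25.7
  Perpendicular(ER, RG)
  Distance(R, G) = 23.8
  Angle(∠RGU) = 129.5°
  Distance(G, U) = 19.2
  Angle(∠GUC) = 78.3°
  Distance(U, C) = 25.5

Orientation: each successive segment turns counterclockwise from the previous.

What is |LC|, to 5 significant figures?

29.507

∠RGU = 129.5° gives GU at 72.700° from the x-axis; with |GU| = 19.2, U = (-3.1514, 5.0414). ∠GUC = 78.3° gives UC at 174.40° from the x-axis; with |UC| = 25.5, C = (-28.530, 7.5297). Then |LC| = |C − L| = 29.507.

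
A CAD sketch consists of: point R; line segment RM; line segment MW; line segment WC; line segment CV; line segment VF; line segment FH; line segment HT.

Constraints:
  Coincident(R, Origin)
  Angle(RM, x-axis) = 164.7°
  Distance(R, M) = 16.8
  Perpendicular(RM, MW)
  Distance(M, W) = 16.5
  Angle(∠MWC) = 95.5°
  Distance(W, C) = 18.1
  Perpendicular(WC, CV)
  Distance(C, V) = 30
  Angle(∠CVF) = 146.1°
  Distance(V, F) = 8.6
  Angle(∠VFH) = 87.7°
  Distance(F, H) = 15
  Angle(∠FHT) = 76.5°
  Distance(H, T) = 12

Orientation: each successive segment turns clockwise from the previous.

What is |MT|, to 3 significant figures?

12.6

R is at the origin; RM runs at 164.7° with length 16.8, so M = (-16.2, 4.43). The perpendicularity gives MW at right angles to RM, so MW runs at 74.7°; with |MW| = 16.5, W = (-11.9, 20.3). ∠MWC = 95.5° gives WC at -9.80° from the x-axis; with |WC| = 18.1, C = (5.99, 17.3). WC ⟂ CV, so CV runs at -99.8°; with |CV| = 30.0, V = (0.879, -12.3). ∠CVF = 146.1° gives VF at -134° from the x-axis; with |VF| = 8.6, F = (-5.06, -18.5). ∠VFH = 87.7° gives FH at 134° from the x-axis; with |FH| = 15.0, H = (-15.5, -7.72). ∠FHT = 76.5° gives HT at 30.5° from the x-axis; with |HT| = 12.0, T = (-5.14, -1.63). Then |MT| = |T − M| = 12.6.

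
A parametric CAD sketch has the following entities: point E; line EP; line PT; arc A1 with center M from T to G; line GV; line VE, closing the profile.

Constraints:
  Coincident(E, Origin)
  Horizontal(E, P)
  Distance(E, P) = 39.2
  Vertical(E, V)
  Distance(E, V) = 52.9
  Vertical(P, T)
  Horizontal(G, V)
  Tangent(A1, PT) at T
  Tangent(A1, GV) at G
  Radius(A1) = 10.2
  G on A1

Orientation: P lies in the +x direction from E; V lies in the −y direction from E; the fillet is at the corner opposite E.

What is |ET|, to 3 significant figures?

58.0

The virtual corner opposite E is at (39.2, -52.9). Tangency of A1 to PT means the radius MT is perpendicular to PT and tangency of A1 to GV means the radius MG is perpendicular to GV, with radius 10.2, so the center M sits 10.2 in from both sides at M = (29.0, -42.7). That places the tangent points at T = (39.2, -42.7) on PT and G = (29.0, -52.9) on GV. Then |ET| = |T − E| = 58.0.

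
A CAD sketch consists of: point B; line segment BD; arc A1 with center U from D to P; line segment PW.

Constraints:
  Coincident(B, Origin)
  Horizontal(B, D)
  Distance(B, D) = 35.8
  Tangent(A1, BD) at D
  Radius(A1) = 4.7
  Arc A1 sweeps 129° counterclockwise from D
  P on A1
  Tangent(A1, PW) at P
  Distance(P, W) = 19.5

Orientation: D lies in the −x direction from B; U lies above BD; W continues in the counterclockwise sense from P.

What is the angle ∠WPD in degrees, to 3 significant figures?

116°

B is at the origin; B and D share the same y with |BD| = 35.8 and D on the −x side, so D = (-35.8, 0.00). Since A1 is tangent to BD there, UD ⟂ BD, so U = D + (0, 4.7) = (-35.8, 4.70). On A1, D sits at bearing -90° from U; a 129° counterclockwise sweep puts P at bearing 39°, so P = U + 4.7·(cos 39°, sin 39°) = (-32.1, 7.66). Since A1 is tangent to PW there, UP ⟂ PW, so PW runs along (−sin 39°, cos 39°); with |PW| = 19.5, W = (-44.4, 22.8). Then cos ∠WPD = PW·PD / (|PW||PD|), giving 116°.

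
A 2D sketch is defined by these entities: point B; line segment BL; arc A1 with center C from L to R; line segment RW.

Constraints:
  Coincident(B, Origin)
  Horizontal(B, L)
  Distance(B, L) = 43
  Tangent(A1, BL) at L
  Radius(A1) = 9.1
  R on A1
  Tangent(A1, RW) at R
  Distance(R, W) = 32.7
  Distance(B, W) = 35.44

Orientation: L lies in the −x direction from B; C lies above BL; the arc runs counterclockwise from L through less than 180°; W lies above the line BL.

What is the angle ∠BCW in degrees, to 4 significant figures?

52.22°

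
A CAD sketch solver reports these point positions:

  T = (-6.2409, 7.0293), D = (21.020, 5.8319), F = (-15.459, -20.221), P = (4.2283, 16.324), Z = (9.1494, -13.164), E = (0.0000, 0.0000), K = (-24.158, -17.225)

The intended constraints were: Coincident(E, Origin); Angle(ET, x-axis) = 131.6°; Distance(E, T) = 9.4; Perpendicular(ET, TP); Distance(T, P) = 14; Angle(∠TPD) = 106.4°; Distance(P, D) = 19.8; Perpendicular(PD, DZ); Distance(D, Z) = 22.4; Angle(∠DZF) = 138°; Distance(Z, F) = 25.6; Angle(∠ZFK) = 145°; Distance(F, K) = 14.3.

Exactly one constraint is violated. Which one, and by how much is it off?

Distance(F, K) = 14.3 — off by 5.10.

E = (0.00, 0.00) ✓; ET at 131.6° ✓; |ET| = 9.400 ✓; ∠(ET, TP) = 90.00° ✓; |TP| = 14.00 ✓; ∠TPD = 106.4° ✓; |PD| = 19.80 ✓; ∠(PD, DZ) = 90.00° ✓; |DZ| = 22.40 ✓; ∠DZF = 138.0° ✓; |ZF| = 25.60 ✓; ∠ZFK = 145.0° ✓; |FK| = 9.200 ✗.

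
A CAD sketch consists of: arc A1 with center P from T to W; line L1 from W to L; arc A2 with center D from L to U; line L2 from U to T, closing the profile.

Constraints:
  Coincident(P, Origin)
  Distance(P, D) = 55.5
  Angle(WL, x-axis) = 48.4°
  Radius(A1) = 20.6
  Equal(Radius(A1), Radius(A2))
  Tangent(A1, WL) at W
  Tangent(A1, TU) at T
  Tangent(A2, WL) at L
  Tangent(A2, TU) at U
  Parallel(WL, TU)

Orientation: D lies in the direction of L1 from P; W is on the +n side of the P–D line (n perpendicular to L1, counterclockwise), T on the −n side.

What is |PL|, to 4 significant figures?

59.20

The slot axis is L1's direction at 48.4°, so u = (cos 48.4°, sin 48.4°) = (0.6639, 0.7478) and n = (−sin 48.4°, cos 48.4°) = (-0.7478, 0.6639). P is at the origin and D lies 55.5 along u from P, so D = 55.5·u = (36.85, 41.50). Tangency of A1 to both parallel lines with radius 20.6 puts W and T at P ± 20.6·n: W = (-15.40, 13.68), T = (15.40, -13.68). Equal radii place L and U the same way about D: L = D + 20.6·n = (21.44, 55.18), U = D − 20.6·n = (52.25, 27.83). Then |PL| = |L − P| = 59.20.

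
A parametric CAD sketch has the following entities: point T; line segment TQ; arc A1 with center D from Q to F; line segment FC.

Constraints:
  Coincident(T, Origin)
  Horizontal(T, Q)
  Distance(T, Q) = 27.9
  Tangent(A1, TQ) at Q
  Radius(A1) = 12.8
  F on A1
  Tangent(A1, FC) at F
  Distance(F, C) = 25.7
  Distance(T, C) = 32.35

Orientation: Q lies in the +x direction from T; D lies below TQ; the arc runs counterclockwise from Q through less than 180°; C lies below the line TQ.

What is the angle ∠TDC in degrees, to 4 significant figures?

65.89°

T is at the origin; T and Q share the same y with |TQ| = 27.9 and Q on the +x side, so Q = (27.90, 0.000). A1 meets TQ tangentially, so DQ is at right angles to TQ, so D = Q + (0, -12.8) = (27.90, -12.80). Since DF ⟂ FC (tangency), |DC| = √(12.8² + 25.7²) = 28.71 regardless of where F sits on A1. So C lies on both circle(T, 32.35) and circle(D, 28.71); the below-TQ intersection is C = (6.312, -31.73). F is the foot of the tangent from C: F = (16.06, -7.947).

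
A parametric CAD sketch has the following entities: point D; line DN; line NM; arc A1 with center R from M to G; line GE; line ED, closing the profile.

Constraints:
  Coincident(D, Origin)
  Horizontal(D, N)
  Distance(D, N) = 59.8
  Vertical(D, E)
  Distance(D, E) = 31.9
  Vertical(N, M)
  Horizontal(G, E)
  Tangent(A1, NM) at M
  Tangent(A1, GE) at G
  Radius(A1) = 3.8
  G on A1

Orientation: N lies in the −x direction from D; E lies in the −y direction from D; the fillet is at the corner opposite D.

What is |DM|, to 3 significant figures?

66.1

D is at the origin; D and N share the same y with |DN| = 59.8 and N on the −x side, so N = (-59.8, 0.00). DE is vertical with |DE| = 31.9 and E on the −y side, so E = (0.00, -31.9). The virtual corner opposite D is at (-59.8, -31.9). A1 meets NM tangentially, so RM is at right angles to NM and tangency of A1 to GE means the radius RG is perpendicular to GE, with radius 3.8, so the center R sits 3.8 in from both sides at R = (-56.0, -28.1). That places the tangent points at M = (-59.8, -28.1) on NM and G = (-56.0, -31.9) on GE. Then |DM| = |M − D| = 66.1.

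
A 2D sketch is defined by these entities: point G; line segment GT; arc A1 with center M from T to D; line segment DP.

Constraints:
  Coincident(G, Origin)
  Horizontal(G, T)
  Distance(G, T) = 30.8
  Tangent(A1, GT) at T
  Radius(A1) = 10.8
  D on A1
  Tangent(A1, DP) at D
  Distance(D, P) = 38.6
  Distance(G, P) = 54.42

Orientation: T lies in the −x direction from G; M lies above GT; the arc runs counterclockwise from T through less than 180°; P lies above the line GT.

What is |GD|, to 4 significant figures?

22.98

Checks: |GT| = 30.80 ✓; |MD| = 10.80 ✓; ∠(MD, DP) = 90.00° ✓; |DP| = 38.60 ✓; |GP| = 54.42 ✓.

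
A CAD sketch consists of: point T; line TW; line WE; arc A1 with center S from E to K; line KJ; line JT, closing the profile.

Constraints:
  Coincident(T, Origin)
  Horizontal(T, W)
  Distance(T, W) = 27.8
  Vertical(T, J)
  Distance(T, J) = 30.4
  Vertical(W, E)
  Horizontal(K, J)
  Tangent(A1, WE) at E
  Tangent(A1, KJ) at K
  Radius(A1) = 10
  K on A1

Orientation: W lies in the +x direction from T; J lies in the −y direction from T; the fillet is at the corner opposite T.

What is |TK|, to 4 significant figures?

35.23

T is at the origin; TW is horizontal with |TW| = 27.8 and W on the +x side, so W = (27.80, 0.000). TJ is vertical with |TJ| = 30.4 and J on the −y side, so J = (0.000, -30.40). The virtual corner opposite T is at (27.80, -30.40). Tangency of A1 to WE means the radius SE is perpendicular to WE and tangency of A1 to KJ means the radius SK is perpendicular to KJ, with radius 10.0, so the center S sits 10.0 in from both sides at S = (17.80, -20.40). That places the tangent points at E = (27.80, -20.40) on WE and K = (17.80, -30.40) on KJ. Then |TK| = |K − T| = 35.23.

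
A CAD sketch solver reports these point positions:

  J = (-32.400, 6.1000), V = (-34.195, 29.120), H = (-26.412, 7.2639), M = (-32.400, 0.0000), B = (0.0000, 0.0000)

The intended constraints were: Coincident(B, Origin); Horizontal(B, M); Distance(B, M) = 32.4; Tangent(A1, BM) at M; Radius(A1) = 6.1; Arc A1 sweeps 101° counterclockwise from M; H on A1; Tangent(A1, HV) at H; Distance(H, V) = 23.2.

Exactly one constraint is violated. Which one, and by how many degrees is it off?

Tangent(A1, HV) at H — off by 8.60°.

B = (0.00, 0.00) ✓; B.y = 0.00, M.y = 0.00 ✓; |BM| = 32.40 ✓; ∠(JM, MB) = 90.00° ✓; |JM| = 6.100 ✓; bearing(J→H) − bearing(J→M) = 101.0° ✓; |JH| = 6.100 ✓; ∠(JH, HV) = 81.40° ✗; |HV| = 23.20 ✓.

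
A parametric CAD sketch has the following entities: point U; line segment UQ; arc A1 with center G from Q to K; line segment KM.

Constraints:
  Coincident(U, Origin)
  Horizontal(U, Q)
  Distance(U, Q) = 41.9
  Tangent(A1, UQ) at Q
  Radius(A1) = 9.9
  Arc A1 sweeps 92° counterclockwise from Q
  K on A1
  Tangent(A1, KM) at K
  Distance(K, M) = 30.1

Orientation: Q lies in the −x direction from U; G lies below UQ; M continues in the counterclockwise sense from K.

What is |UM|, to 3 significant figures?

64.8

U is at the origin; UQ is horizontal with |UQ| = 41.9 and Q on the −x side, so Q = (-41.9, 0.00). Tangency of A1 to UQ means the radius GQ is perpendicular to UQ, so G = Q + (0, -9.9) = (-41.9, -9.90). On A1, Q sits at bearing 90° from G; a 92° counterclockwise sweep puts K at bearing 182°, so K = G + 9.9·(cos 182°, sin 182°) = (-51.8, -10.2). A1 meets KM tangentially, so GK is at right angles to KM, so KM runs along (−sin 182°, cos 182°); with |KM| = 30.1, M = (-50.7, -40.3). Then |UM| = |M − U| = 64.8.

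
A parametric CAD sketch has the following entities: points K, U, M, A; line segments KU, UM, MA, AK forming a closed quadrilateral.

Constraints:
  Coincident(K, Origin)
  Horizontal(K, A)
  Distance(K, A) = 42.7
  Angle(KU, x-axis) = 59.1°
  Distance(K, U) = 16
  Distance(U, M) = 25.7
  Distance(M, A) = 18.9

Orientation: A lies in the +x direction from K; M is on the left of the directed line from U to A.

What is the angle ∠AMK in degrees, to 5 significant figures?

92.009°

Checks: |UM| = 25.70 ✓; |MA| = 18.90 ✓.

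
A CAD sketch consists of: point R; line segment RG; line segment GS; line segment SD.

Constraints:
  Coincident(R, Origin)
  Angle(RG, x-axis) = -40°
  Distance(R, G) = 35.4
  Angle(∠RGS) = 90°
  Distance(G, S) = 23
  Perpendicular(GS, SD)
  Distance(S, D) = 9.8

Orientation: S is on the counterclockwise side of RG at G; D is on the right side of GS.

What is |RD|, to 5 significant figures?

50.715

R is at the origin; RG runs at -40.0° with length 35.4, so G = 35.4·(cos -40.0°, sin -40.0°) = (27.118, -22.755). ∠RGS = 90.0°, so GS runs at -40.0° + (180° − 90.0°) = 50.000° from the x-axis; with |GS| = 23.0, S = G + 23.0·(cos 50.000°, sin 50.000°) = (41.902, -5.1357). The perpendicularity gives SD at right angles to GS; with |SD| = 9.8 on the right of GS, D = S + 9.8·(0.76604, -0.64279) = (49.409, -11.435). Then |RD| = |D − R| = 50.715.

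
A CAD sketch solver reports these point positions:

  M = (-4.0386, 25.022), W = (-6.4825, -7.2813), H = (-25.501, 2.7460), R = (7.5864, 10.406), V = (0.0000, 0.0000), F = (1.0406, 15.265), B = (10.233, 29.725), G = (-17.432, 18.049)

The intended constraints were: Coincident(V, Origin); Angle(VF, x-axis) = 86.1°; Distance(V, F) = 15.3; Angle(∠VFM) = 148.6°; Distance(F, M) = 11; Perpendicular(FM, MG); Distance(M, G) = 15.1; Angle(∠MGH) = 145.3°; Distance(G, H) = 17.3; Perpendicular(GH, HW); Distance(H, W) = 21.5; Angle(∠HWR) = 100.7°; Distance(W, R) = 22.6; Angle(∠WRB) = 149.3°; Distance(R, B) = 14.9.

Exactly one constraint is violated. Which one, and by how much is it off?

Distance(R, B) = 14.9 — off by 4.60.

V = (0.00, 0.00) ✓; VF at 86.10° ✓; |VF| = 15.30 ✓; ∠VFM = 148.6° ✓; |FM| = 11.00 ✓; ∠(FM, MG) = 90.00° ✓; |MG| = 15.10 ✓; ∠MGH = 145.3° ✓; |GH| = 17.30 ✓; ∠(GH, HW) = 90.00° ✓; |HW| = 21.50 ✓; ∠HWR = 100.7° ✓; |WR| = 22.60 ✓; ∠WRB = 149.3° ✓; |RB| = 19.50 ✗.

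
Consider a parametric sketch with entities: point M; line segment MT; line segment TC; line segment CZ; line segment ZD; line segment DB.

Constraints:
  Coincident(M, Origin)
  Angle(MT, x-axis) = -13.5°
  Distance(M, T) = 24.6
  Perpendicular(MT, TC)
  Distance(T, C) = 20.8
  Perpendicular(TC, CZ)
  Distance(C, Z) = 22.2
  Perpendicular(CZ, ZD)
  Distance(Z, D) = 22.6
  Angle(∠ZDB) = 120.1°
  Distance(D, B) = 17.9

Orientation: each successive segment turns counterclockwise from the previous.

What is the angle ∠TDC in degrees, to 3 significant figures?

40.9°

M is at the origin; MT runs at -13.5° with length 24.6, so T = (23.9, -5.74). MT is perpendicular to TC, so TC runs at 76.5°; with |TC| = 20.8, C = (28.8, 14.5). TC is perpendicular to CZ, so CZ runs at 166°; with |CZ| = 22.2, Z = (7.19, 19.7). CZ ⟂ ZD, so ZD runs at -104°; with |ZD| = 22.6, D = (1.91, -2.31). Then cos ∠TDC = DT·DC / (|DT||DC|), giving 40.9°.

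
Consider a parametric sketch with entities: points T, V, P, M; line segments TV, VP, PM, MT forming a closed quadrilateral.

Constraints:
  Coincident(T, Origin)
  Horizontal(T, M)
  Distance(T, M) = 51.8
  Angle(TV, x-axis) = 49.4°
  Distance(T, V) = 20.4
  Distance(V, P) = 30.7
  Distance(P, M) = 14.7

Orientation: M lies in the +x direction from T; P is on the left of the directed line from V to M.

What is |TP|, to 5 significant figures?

45.519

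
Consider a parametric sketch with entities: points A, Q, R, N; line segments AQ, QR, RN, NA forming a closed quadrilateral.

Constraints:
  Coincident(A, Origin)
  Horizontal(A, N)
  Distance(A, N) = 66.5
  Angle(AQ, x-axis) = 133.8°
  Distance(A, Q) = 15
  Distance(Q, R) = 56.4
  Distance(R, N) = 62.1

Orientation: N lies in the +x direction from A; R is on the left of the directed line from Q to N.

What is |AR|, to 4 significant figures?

58.49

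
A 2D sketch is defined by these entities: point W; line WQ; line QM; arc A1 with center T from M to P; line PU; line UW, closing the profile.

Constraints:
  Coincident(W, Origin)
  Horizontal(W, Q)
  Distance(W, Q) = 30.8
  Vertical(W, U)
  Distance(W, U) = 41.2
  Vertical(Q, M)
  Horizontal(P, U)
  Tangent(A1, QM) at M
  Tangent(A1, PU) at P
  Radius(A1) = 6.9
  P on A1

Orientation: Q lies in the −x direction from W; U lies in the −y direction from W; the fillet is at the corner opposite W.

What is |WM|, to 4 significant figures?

46.10

The virtual corner opposite W is at (-30.80, -41.20). The tangent condition forces TM to be normal to QM and since A1 is tangent to PU there, TP ⟂ PU, with radius 6.9, so the center T sits 6.9 in from both sides at T = (-23.90, -34.30). That places the tangent points at M = (-30.80, -34.30) on QM and P = (-23.90, -41.20) on PU. Then |WM| = |M − W| = 46.10.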